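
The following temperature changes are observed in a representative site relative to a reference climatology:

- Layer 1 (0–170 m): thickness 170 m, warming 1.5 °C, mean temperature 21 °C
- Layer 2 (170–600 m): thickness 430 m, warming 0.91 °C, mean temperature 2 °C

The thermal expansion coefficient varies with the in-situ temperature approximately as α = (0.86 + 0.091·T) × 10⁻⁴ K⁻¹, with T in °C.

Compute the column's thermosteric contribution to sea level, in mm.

111 mm of thermosteric rise

Layer 1: α = (0.86 + 0.091×21)×10⁻⁴ = 2.771×10⁻⁴ K⁻¹
Layer 2: α = (0.86 + 0.091×2)×10⁻⁴ = 1.042×10⁻⁴ K⁻¹
170 × 2.771×10⁻⁴ × 1.5 = 0.0706605 m
1.042×10⁻⁴ × 0.91 × 430 = 0.04077346 m
Δh = 0.0706605 + 0.04077346 = 0.11143396 m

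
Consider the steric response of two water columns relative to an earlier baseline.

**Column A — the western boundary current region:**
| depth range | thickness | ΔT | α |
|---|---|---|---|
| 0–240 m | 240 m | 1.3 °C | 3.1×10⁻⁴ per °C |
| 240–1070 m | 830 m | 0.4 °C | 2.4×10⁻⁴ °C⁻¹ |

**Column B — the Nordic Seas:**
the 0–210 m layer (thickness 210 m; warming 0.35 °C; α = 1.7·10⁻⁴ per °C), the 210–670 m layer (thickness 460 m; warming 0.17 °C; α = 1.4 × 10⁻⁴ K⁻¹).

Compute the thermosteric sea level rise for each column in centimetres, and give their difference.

A: 17.6 cm; B: 2.34 cm; difference 15.3 cm

A 0–240 m: 1.3 × 3.1×10⁻⁴ × 240 = 0.09672 m
A Layer 2: 830 × 2.4×10⁻⁴ × 0.4 = 0.07968 m
A total: 0.17640 m
B 0–210 m: 210 × 1.7×10⁻⁴ × 0.35 = 0.012495 m
B 210–670 m: 0.17 × 460 × 1.4×10⁻⁴ = 0.010948 m
B total: 0.023443 m
Difference: 0.17640 − 0.023443 = 0.152957 m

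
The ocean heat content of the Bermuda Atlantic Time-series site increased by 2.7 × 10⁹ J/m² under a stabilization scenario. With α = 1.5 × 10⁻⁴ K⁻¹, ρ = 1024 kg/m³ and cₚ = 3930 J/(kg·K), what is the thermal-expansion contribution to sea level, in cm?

about 10 cm

Δh = αQ/(ρcₚ) = 1.5×10⁻⁴ × 2.7×10⁹ / (1024 × 3930) ≈ 0.10064 m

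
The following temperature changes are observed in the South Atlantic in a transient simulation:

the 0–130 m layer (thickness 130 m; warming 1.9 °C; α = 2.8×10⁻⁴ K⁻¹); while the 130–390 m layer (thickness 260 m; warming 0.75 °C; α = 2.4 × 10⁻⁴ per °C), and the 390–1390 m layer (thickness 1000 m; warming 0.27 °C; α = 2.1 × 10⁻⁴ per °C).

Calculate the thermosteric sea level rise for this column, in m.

about 0.17 m

130 × 2.8×10⁻⁴ × 1.9 = 0.06916 m
130–390 m: 0.75 × 260 × 2.4×10⁻⁴ = 0.04680 m
2.1×10⁻⁴ × 1000 × 0.27 = 0.05670 m
Δh = 0.06916 + 0.04680 + 0.05670 = 0.17266 m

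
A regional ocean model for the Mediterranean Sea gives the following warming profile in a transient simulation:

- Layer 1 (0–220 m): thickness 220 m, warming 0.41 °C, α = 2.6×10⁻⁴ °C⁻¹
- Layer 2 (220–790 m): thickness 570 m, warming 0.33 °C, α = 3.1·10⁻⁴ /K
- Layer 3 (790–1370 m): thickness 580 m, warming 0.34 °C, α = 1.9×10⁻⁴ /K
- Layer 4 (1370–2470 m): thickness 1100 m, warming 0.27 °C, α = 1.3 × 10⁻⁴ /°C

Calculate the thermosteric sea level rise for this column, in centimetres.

Layer 1: 2.6×10⁻⁴ × 0.41 × 220 = 0.023452 m
0.33 × 3.1×10⁻⁴ × 570 = 0.058311 m
0.34 × 580 × 1.9×10⁻⁴ = 0.037468 m
1.3×10⁻⁴ × 1100 × 0.27 = 0.03861 m
Δh = 0.023452 + 0.058311 + 0.037468 + 0.03861 = 0.157841 m ≈ 15.8 cm

Δh ≈ 15.8 cm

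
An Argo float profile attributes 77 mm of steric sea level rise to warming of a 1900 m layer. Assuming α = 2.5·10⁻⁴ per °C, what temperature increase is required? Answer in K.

ΔT = Δh/(αH) = 0.077 / (2.5×10⁻⁴ × 1900) ≈ 0.1621 K

about 0.16 K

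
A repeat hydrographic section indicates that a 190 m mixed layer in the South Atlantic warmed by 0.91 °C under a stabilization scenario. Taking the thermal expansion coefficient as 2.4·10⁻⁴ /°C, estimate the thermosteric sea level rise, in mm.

Δh = αΔT·H = 2.4×10⁻⁴ × 0.91 × 190 = 0.041496 m

41 mm of thermosteric rise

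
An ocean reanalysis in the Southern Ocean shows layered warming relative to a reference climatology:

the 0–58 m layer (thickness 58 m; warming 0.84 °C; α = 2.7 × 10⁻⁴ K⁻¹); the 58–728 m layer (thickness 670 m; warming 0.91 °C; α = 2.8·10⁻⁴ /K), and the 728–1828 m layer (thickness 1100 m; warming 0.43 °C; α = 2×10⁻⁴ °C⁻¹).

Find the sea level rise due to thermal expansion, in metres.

about 0.278 m

2.7×10⁻⁴ × 0.84 × 58 = 0.0131544 m
58–728 m: 670 × 0.91 × 2.8×10⁻⁴ = 0.170716 m
Layer 3: 2×10⁻⁴ × 1100 × 0.43 = 0.09460 m
Δh = 0.0131544 + 0.170716 + 0.09460 = 0.2784704 m ≈ 0.278 m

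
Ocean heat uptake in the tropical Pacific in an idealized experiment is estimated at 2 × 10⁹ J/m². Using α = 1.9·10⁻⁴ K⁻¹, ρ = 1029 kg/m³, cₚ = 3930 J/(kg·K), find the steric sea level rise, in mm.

Δh = αQ/(ρcₚ) = 1.9×10⁻⁴ × 2×10⁹ / (1029 × 3930) ≈ 0.093967 m

94.0 mm of thermosteric rise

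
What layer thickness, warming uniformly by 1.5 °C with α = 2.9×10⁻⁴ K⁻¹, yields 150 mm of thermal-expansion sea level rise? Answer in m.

H ≈ 345 m

H = Δh/(αΔT) = 0.15 / (2.9×10⁻⁴ × 1.5) ≈ 344.8 m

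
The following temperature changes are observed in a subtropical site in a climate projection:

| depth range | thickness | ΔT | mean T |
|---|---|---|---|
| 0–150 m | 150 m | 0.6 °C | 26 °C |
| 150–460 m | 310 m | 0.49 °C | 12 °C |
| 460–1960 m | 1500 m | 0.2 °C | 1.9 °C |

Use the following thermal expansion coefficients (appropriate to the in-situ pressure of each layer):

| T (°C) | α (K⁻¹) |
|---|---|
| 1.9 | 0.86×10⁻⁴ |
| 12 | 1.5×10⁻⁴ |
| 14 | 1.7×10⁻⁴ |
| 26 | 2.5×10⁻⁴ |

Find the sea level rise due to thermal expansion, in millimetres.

Layer 1 at 26 °C → α = 2.5×10⁻⁴ K⁻¹
Layer 2 at 12 °C → α = 1.5×10⁻⁴ K⁻¹
Layer 3 at 1.9 °C → α = 0.86×10⁻⁴ K⁻¹
Layer 1: 150 × 0.6 × 2.5×10⁻⁴ = 0.02250 m
1.5×10⁻⁴ × 310 × 0.49 = 0.022785 m
Layer 3: 1500 × 0.86×10⁻⁴ × 0.2 = 0.02580 m
Δh = 0.02250 + 0.022785 + 0.02580 = 0.071085 m

Δh = 71.1 mm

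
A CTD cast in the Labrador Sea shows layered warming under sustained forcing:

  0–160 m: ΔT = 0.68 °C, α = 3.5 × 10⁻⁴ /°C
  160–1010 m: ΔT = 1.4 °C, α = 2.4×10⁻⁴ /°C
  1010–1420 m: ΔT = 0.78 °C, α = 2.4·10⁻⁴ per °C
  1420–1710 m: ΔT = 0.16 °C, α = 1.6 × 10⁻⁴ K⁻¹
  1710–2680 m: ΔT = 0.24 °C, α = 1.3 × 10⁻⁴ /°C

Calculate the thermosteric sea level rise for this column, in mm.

about 438 mm

Layer 1: 0.68 × 3.5×10⁻⁴ × 160 = 0.03808 m
160–1010 m: 850 × 1.4 × 2.4×10⁻⁴ = 0.28560 m
Layer 3: 0.78 × 2.4×10⁻⁴ × 410 = 0.076752 m
1420–1710 m: 290 × 0.16 × 1.6×10⁻⁴ = 0.007424 m
1.3×10⁻⁴ × 970 × 0.24 = 0.030264 m
Δh = 0.03808 + 0.28560 + 0.076752 + 0.007424 + 0.030264 = 0.43812 m ≈ 438 mm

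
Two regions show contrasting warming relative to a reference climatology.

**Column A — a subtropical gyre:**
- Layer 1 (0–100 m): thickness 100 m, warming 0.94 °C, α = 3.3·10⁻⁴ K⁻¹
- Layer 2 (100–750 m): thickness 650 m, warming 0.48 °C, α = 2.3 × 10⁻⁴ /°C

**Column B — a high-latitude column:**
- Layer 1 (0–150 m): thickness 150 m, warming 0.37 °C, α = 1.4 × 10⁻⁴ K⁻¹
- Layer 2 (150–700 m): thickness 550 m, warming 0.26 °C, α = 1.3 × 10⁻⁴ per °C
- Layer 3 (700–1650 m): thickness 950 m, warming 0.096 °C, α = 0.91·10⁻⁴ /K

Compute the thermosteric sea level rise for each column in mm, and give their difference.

A 3.3×10⁻⁴ × 0.94 × 100 = 0.03102 m
A Layer 2: 2.3×10⁻⁴ × 0.48 × 650 = 0.07176 m
A total: 0.10278 m
B 0–150 m: 0.37 × 150 × 1.4×10⁻⁴ = 0.00777 m
B 150–700 m: 550 × 0.26 × 1.3×10⁻⁴ = 0.01859 m
B 950 × 0.91×10⁻⁴ × 0.096 = 0.0082992 m
B total: 0.0346592 m
Difference: 0.10278 − 0.0346592 = 0.0681208 m

Δh_A ≈ 100 mm, Δh_B ≈ 35 mm; difference ≈ 68 mm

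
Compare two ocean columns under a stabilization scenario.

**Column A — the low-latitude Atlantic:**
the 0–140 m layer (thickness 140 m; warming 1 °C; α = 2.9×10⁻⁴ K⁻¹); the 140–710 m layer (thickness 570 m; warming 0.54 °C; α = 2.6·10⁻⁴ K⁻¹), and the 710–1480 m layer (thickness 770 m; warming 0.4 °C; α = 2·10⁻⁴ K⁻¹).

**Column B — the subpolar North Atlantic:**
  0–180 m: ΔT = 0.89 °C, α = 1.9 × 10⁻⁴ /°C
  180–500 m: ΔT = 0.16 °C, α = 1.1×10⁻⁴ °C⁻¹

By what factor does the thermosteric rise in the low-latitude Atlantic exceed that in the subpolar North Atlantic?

≈ 5.05×

A Layer 1: 140 × 2.9×10⁻⁴ × 1 = 0.04060 m
A Layer 2: 0.54 × 570 × 2.6×10⁻⁴ = 0.080028 m
A 770 × 2×10⁻⁴ × 0.4 = 0.06160 m
A total: 0.182228 m
B Layer 1: 0.89 × 180 × 1.9×10⁻⁴ = 0.030438 m
B 180–500 m: 1.1×10⁻⁴ × 320 × 0.16 = 0.005632 m
B total: 0.03607 m
Ratio: 0.182228 / 0.03607 ≈ 5.052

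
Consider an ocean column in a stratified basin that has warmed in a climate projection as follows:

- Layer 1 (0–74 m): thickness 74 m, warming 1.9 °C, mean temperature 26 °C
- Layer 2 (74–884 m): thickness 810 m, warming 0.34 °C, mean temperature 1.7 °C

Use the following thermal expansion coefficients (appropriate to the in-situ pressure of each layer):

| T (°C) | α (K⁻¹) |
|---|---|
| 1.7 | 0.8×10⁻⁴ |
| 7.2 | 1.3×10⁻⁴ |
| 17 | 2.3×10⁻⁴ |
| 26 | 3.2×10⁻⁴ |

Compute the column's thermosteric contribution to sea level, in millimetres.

Layer 1 at 26 °C → α = 3.2×10⁻⁴ K⁻¹
Layer 2 at 1.7 °C → α = 0.8×10⁻⁴ K⁻¹
0–74 m: 1.9 × 3.2×10⁻⁴ × 74 = 0.044992 m
0.8×10⁻⁴ × 810 × 0.34 = 0.022032 m
Δh = 0.044992 + 0.022032 = 0.067024 m

Δh = 67.0 mm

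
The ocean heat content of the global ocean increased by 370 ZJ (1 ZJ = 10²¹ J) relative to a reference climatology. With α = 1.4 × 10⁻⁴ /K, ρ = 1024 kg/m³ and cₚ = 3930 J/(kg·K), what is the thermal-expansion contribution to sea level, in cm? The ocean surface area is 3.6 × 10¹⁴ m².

Per unit area: Q = 370×10²¹ / (3.6×10¹⁴) ≈ 1.028×10⁹ J/m²
Δh = αQ/(ρcₚ) = 1.4×10⁻⁴ × 1.028×10⁹ / (1024 × 3930) ≈ 0.035763 m

Δh = 3.6 cm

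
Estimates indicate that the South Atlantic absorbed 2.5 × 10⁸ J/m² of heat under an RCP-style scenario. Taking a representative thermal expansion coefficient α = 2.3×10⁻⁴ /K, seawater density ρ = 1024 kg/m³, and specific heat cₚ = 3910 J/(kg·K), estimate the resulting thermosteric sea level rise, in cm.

Δh = αQ/(ρcₚ) = 2.3×10⁻⁴ × 2.5×10⁸ / (1024 × 3910) ≈ 0.014361 m

1.44 cm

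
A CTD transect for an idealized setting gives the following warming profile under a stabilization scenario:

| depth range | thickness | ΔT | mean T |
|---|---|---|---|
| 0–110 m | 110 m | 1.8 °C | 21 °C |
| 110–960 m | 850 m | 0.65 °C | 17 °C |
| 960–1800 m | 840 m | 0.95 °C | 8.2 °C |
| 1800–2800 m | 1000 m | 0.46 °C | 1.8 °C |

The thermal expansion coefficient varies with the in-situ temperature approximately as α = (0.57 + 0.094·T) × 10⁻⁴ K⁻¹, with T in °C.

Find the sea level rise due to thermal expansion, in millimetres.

311 mm of thermosteric rise

Layer 1: α = (0.57 + 0.094×21)×10⁻⁴ = 2.544×10⁻⁴ K⁻¹
Layer 2: α = (0.57 + 0.094×17)×10⁻⁴ = 2.168×10⁻⁴ K⁻¹
Layer 3: α = (0.57 + 0.094×8.2)×10⁻⁴ = 1.3408×10⁻⁴ K⁻¹
Layer 4: α = (0.57 + 0.094×1.8)×10⁻⁴ = 0.7392×10⁻⁴ K⁻¹
Layer 1: 2.544×10⁻⁴ × 110 × 1.8 = 0.0503712 m
850 × 0.65 × 2.168×10⁻⁴ = 0.119782 m
Layer 3: 1.3408×10⁻⁴ × 0.95 × 840 = 0.10699584 m
Layer 4: 1000 × 0.7392×10⁻⁴ × 0.46 = 0.0340032 m
Δh = 0.0503712 + 0.119782 + 0.10699584 + 0.0340032 = 0.31115224 m ≈ 311 mm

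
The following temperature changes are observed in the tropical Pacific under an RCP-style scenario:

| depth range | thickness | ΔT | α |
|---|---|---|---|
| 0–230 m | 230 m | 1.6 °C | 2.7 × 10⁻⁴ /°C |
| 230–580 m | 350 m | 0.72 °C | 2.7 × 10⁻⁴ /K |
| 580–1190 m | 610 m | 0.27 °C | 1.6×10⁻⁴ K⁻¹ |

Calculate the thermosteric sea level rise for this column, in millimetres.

0–230 m: 230 × 2.7×10⁻⁴ × 1.6 = 0.09936 m
Layer 2: 350 × 0.72 × 2.7×10⁻⁴ = 0.06804 m
Layer 3: 610 × 0.27 × 1.6×10⁻⁴ = 0.026352 m
Δh = 0.09936 + 0.06804 + 0.026352 = 0.193752 m

194 mm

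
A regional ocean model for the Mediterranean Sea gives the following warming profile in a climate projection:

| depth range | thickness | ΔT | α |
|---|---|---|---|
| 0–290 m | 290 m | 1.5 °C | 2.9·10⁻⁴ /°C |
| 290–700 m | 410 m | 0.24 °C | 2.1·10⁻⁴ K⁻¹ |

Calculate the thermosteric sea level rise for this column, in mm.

147 mm of thermosteric rise

0–290 m: 1.5 × 2.9×10⁻⁴ × 290 = 0.12615 m
2.1×10⁻⁴ × 410 × 0.24 = 0.020664 m
Δh = 0.12615 + 0.020664 = 0.146814 m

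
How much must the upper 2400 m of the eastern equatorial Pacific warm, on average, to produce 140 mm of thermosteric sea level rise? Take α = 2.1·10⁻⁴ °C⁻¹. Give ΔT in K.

ΔT = Δh/(αH) = 0.14 / (2.1×10⁻⁴ × 2400) ≈ 0.2778 K

0.278 K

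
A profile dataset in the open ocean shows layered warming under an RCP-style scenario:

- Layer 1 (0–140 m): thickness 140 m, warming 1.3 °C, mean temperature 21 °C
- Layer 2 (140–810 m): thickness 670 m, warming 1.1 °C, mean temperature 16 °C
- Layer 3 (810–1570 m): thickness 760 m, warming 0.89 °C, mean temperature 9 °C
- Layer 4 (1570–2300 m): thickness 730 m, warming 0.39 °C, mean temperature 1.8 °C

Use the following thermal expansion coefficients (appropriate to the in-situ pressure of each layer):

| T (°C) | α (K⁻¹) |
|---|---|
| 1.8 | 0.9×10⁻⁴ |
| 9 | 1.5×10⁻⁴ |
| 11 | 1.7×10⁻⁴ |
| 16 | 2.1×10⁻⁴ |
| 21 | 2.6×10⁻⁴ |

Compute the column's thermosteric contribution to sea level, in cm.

about 32.9 cm

Layer 1 at 21 °C → α = 2.6×10⁻⁴ K⁻¹
Layer 2 at 16 °C → α = 2.1×10⁻⁴ K⁻¹
Layer 3 at 9 °C → α = 1.5×10⁻⁴ K⁻¹
Layer 4 at 1.8 °C → α = 0.9×10⁻⁴ K⁻¹
Layer 1: 140 × 2.6×10⁻⁴ × 1.3 = 0.04732 m
1.1 × 2.1×10⁻⁴ × 670 = 0.15477 m
1.5×10⁻⁴ × 760 × 0.89 = 0.10146 m
1570–2300 m: 0.39 × 730 × 0.9×10⁻⁴ = 0.025623 m
Δh = 0.04732 + 0.15477 + 0.10146 + 0.025623 = 0.329173 m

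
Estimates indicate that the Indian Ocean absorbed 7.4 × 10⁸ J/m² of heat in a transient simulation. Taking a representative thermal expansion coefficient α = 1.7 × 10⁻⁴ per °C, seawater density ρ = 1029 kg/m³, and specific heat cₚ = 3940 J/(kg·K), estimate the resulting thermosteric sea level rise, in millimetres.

Δh = αQ/(ρcₚ) = 1.7×10⁻⁴ × 7.4×10⁸ / (1029 × 3940) ≈ 0.031029 m

31 mm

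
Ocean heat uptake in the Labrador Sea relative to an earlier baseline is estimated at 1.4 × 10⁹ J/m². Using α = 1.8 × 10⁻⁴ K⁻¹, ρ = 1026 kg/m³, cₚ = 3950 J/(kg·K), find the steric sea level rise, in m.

Δh = αQ/(ρcₚ) = 1.8×10⁻⁴ × 1.4×10⁹ / (1026 × 3950) ≈ 0.062181 m

0.0622 m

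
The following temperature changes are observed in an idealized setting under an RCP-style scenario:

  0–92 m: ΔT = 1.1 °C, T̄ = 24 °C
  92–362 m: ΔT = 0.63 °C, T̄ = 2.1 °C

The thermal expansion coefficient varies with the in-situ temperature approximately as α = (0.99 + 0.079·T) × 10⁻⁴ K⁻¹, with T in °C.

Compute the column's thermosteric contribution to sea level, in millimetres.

Layer 1: α = (0.99 + 0.079×24)×10⁻⁴ = 2.886×10⁻⁴ K⁻¹
Layer 2: α = (0.99 + 0.079×2.1)×10⁻⁴ = 1.1559×10⁻⁴ K⁻¹
1.1 × 92 × 2.886×10⁻⁴ = 0.02920632 m
270 × 1.1559×10⁻⁴ × 0.63 = 0.019661859 m
Δh = 0.02920632 + 0.019661859 = 0.048868179 m

about 48.9 mm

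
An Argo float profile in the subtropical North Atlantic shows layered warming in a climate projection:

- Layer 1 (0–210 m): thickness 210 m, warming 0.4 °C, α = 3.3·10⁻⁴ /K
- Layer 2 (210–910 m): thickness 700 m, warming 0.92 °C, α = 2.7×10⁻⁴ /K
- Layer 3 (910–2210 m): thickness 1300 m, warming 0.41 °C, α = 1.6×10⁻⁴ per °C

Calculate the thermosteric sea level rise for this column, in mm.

0–210 m: 0.4 × 210 × 3.3×10⁻⁴ = 0.02772 m
2.7×10⁻⁴ × 700 × 0.92 = 0.17388 m
Layer 3: 1300 × 0.41 × 1.6×10⁻⁴ = 0.08528 m
Δh = 0.02772 + 0.17388 + 0.08528 = 0.28688 m

287 mm of thermosteric rise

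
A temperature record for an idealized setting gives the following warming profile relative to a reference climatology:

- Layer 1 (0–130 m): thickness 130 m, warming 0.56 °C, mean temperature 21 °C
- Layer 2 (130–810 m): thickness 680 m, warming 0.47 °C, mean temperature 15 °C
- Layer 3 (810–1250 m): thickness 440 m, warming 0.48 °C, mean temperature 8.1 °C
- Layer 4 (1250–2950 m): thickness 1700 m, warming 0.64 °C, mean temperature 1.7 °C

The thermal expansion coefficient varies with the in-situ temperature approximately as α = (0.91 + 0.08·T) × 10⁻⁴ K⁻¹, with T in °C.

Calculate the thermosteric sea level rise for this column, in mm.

Layer 1: α = (0.91 + 0.08×21)×10⁻⁴ = 2.59×10⁻⁴ K⁻¹
Layer 2: α = (0.91 + 0.08×15)×10⁻⁴ = 2.11×10⁻⁴ K⁻¹
Layer 3: α = (0.91 + 0.08×8.1)×10⁻⁴ = 1.558×10⁻⁴ K⁻¹
Layer 4: α = (0.91 + 0.08×1.7)×10⁻⁴ = 1.046×10⁻⁴ K⁻¹
0–130 m: 2.59×10⁻⁴ × 130 × 0.56 = 0.0188552 m
0.47 × 2.11×10⁻⁴ × 680 = 0.0674356 m
Layer 3: 1.558×10⁻⁴ × 0.48 × 440 = 0.03290496 m
1.046×10⁻⁴ × 1700 × 0.64 = 0.1138048 m
Δh = 0.0188552 + 0.0674356 + 0.03290496 + 0.1138048 = 0.23300056 m ≈ 233 mm

233 mm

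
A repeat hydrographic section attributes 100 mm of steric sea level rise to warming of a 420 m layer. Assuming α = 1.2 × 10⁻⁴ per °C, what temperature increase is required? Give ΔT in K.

ΔT ≈ 1.98 K

ΔT = Δh/(αH) = 0.1 / (1.2×10⁻⁴ × 420) ≈ 1.984 K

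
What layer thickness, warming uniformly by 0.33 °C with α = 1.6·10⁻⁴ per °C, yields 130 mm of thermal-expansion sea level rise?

H ≈ 2500 m

H = Δh/(αΔT) = 0.13 / (1.6×10⁻⁴ × 0.33) ≈ 2462 m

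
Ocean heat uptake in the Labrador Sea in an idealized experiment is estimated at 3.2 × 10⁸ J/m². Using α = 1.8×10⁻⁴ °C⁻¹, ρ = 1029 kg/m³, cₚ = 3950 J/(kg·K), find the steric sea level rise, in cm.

Δh = αQ/(ρcₚ) = 1.8×10⁻⁴ × 3.2×10⁸ / (1029 × 3950) ≈ 0.014171 m

Δh = 1.42 cm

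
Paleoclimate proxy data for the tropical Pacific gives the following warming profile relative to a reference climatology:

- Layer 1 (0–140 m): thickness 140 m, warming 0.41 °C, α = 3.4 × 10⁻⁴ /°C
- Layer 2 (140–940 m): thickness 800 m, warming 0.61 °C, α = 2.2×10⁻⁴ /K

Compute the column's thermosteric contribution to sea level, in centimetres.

0.41 × 3.4×10⁻⁴ × 140 = 0.019516 m
Layer 2: 2.2×10⁻⁴ × 800 × 0.61 = 0.10736 m
Δh = 0.019516 + 0.10736 = 0.126876 m ≈ 13 cm

13 cm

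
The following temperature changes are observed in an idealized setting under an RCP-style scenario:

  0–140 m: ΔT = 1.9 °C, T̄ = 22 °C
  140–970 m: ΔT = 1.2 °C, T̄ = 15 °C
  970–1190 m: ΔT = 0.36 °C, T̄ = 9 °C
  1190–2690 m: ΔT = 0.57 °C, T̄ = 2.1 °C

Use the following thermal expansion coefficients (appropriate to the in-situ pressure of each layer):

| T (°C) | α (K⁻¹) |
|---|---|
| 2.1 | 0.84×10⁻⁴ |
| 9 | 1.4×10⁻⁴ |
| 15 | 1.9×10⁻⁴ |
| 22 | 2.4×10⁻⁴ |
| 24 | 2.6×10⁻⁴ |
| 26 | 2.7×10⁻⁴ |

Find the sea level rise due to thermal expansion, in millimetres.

336 mm

Layer 1 at 22 °C → α = 2.4×10⁻⁴ K⁻¹
Layer 2 at 15 °C → α = 1.9×10⁻⁴ K⁻¹
Layer 3 at 9 °C → α = 1.4×10⁻⁴ K⁻¹
Layer 4 at 2.1 °C → α = 0.84×10⁻⁴ K⁻¹
Layer 1: 140 × 2.4×10⁻⁴ × 1.9 = 0.06384 m
Layer 2: 1.2 × 1.9×10⁻⁴ × 830 = 0.18924 m
Layer 3: 0.36 × 1.4×10⁻⁴ × 220 = 0.011088 m
0.57 × 0.84×10⁻⁴ × 1500 = 0.07182 m
Δh = 0.06384 + 0.18924 + 0.011088 + 0.07182 = 0.335988 m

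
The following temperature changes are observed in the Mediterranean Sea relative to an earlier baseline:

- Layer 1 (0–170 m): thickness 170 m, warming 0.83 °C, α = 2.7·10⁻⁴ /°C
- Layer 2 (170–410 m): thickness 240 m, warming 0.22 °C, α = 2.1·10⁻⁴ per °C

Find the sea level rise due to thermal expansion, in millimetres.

0–170 m: 170 × 0.83 × 2.7×10⁻⁴ = 0.038097 m
170–410 m: 0.22 × 240 × 2.1×10⁻⁴ = 0.011088 m
Δh = 0.038097 + 0.011088 = 0.049185 m ≈ 49 mm

Δh = 49 mm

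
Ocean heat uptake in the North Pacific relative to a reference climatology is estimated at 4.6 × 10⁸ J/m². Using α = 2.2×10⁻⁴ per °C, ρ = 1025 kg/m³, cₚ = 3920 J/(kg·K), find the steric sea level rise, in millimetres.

Δh = αQ/(ρcₚ) = 2.2×10⁻⁴ × 4.6×10⁸ / (1025 × 3920) ≈ 0.025187 m

25.2 mm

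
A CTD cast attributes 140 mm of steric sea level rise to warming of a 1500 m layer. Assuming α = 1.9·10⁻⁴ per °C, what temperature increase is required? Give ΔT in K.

about 0.491 K

ΔT = Δh/(αH) = 0.14 / (1.9×10⁻⁴ × 1500) ≈ 0.4912 K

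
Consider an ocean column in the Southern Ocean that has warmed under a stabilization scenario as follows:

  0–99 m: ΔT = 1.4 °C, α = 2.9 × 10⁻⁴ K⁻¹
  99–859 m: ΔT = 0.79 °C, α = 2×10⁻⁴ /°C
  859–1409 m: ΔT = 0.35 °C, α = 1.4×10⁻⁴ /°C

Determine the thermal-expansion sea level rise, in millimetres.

Layer 1: 99 × 2.9×10⁻⁴ × 1.4 = 0.040194 m
99–859 m: 760 × 0.79 × 2×10⁻⁴ = 0.12008 m
0.35 × 1.4×10⁻⁴ × 550 = 0.02695 m
Δh = 0.040194 + 0.12008 + 0.02695 = 0.187224 m ≈ 187 mm

Δh = 187 mm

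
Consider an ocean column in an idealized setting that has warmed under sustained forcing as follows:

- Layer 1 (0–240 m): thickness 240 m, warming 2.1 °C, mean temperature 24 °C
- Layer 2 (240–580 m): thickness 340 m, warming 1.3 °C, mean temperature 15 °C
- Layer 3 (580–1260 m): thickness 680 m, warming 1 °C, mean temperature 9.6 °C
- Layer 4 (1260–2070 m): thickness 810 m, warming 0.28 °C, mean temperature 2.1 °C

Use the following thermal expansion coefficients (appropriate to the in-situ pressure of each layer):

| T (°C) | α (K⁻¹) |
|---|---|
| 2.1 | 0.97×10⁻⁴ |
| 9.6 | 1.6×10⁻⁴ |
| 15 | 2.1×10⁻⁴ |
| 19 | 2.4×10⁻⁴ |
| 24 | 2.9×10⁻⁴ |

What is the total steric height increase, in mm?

Layer 1 at 24 °C → α = 2.9×10⁻⁴ K⁻¹
Layer 2 at 15 °C → α = 2.1×10⁻⁴ K⁻¹
Layer 3 at 9.6 °C → α = 1.6×10⁻⁴ K⁻¹
Layer 4 at 2.1 °C → α = 0.97×10⁻⁴ K⁻¹
0–240 m: 240 × 2.9×10⁻⁴ × 2.1 = 0.14616 m
240–580 m: 340 × 2.1×10⁻⁴ × 1.3 = 0.09282 m
1 × 680 × 1.6×10⁻⁴ = 0.10880 m
810 × 0.28 × 0.97×10⁻⁴ = 0.0219996 m
Δh = 0.14616 + 0.09282 + 0.10880 + 0.0219996 = 0.3697796 m

Δh ≈ 370 mm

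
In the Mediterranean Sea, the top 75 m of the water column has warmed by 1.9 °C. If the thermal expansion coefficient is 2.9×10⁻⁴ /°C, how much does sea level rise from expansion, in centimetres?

Δh = αΔT·H = 2.9×10⁻⁴ × 1.9 × 75 = 0.041325 m

4.13 cm of thermosteric rise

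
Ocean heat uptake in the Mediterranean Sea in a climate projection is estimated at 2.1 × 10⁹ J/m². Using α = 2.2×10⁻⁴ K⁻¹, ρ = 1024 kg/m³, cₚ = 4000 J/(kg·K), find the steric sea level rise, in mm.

Δh ≈ 113 mm

Δh = αQ/(ρcₚ) = 2.2×10⁻⁴ × 2.1×10⁹ / (1024 × 4000) ≈ 0.11279 m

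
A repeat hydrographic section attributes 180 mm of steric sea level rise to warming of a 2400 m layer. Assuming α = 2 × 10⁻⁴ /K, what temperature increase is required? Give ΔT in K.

ΔT = Δh/(αH) = 0.18 / (2×10⁻⁴ × 2400) = 0.3750 K

ΔT ≈ 0.375 K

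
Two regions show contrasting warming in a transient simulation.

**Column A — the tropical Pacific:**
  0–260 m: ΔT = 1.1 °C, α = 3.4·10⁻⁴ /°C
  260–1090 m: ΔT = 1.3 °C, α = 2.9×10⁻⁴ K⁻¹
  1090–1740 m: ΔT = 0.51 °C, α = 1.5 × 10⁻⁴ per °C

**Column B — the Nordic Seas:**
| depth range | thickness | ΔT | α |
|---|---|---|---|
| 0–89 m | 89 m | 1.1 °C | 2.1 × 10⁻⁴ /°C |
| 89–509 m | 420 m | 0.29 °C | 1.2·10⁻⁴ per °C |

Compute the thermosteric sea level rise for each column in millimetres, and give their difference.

A: 460 mm; B: 35.2 mm; difference 425 mm

A Layer 1: 3.4×10⁻⁴ × 260 × 1.1 = 0.09724 m
A 260–1090 m: 1.3 × 830 × 2.9×10⁻⁴ = 0.31291 m
A Layer 3: 650 × 1.5×10⁻⁴ × 0.51 = 0.049725 m
A total: 0.459875 m
B 89 × 1.1 × 2.1×10⁻⁴ = 0.020559 m
B Layer 2: 1.2×10⁻⁴ × 420 × 0.29 = 0.014616 m
B total: 0.035175 m
Difference: 0.459875 − 0.035175 = 0.42470 m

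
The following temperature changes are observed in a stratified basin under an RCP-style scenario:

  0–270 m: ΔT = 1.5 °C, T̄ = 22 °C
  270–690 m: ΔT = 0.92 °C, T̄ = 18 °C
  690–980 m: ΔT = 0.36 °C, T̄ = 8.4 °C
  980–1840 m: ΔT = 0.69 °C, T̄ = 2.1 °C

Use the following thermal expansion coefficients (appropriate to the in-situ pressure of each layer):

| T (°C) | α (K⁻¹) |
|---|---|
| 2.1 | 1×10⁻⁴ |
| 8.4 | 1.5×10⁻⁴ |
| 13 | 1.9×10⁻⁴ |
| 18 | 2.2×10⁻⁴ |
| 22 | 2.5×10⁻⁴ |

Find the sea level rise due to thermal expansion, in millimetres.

Layer 1 at 22 °C → α = 2.5×10⁻⁴ K⁻¹
Layer 2 at 18 °C → α = 2.2×10⁻⁴ K⁻¹
Layer 3 at 8.4 °C → α = 1.5×10⁻⁴ K⁻¹
Layer 4 at 2.1 °C → α = 1×10⁻⁴ K⁻¹
270 × 1.5 × 2.5×10⁻⁴ = 0.10125 m
270–690 m: 2.2×10⁻⁴ × 420 × 0.92 = 0.085008 m
Layer 3: 1.5×10⁻⁴ × 0.36 × 290 = 0.01566 m
Layer 4: 1×10⁻⁴ × 0.69 × 860 = 0.05934 m
Δh = 0.10125 + 0.085008 + 0.01566 + 0.05934 = 0.261258 m

Δh ≈ 260 mm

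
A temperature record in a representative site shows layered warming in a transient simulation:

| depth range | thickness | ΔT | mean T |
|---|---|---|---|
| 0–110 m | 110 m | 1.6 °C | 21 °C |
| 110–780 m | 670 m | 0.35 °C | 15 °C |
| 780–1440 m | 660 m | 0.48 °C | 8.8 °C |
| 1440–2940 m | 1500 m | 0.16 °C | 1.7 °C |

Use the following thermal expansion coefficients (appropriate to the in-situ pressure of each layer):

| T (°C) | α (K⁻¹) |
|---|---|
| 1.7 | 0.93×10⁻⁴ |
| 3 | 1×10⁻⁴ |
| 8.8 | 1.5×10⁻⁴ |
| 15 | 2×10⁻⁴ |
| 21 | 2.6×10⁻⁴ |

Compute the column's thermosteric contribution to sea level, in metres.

Layer 1 at 21 °C → α = 2.6×10⁻⁴ K⁻¹
Layer 2 at 15 °C → α = 2×10⁻⁴ K⁻¹
Layer 3 at 8.8 °C → α = 1.5×10⁻⁴ K⁻¹
Layer 4 at 1.7 °C → α = 0.93×10⁻⁴ K⁻¹
Layer 1: 1.6 × 2.6×10⁻⁴ × 110 = 0.04576 m
Layer 2: 670 × 2×10⁻⁴ × 0.35 = 0.04690 m
780–1440 m: 1.5×10⁻⁴ × 0.48 × 660 = 0.04752 m
Layer 4: 0.16 × 1500 × 0.93×10⁻⁴ = 0.02232 m
Δh = 0.04576 + 0.04690 + 0.04752 + 0.02232 = 0.16250 m ≈ 0.163 m

Δh ≈ 0.163 m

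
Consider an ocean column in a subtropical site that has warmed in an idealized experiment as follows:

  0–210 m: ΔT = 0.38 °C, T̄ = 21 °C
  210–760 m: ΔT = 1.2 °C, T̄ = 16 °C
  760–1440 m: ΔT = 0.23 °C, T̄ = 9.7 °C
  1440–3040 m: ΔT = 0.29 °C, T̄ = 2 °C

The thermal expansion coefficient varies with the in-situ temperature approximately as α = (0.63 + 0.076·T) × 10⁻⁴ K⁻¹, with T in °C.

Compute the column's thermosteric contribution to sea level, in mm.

Δh ≈ 197 mm

Layer 1: α = (0.63 + 0.076×21)×10⁻⁴ = 2.226×10⁻⁴ K⁻¹
Layer 2: α = (0.63 + 0.076×16)×10⁻⁴ = 1.846×10⁻⁴ K⁻¹
Layer 3: α = (0.63 + 0.076×9.7)×10⁻⁴ = 1.3672×10⁻⁴ K⁻¹
Layer 4: α = (0.63 + 0.076×2)×10⁻⁴ = 0.782×10⁻⁴ K⁻¹
2.226×10⁻⁴ × 210 × 0.38 = 0.01776348 m
1.2 × 1.846×10⁻⁴ × 550 = 0.121836 m
1.3672×10⁻⁴ × 680 × 0.23 = 0.021383008 m
Layer 4: 0.29 × 1600 × 0.782×10⁻⁴ = 0.0362848 m
Δh = 0.01776348 + 0.121836 + 0.021383008 + 0.0362848 = 0.197267288 m ≈ 197 mm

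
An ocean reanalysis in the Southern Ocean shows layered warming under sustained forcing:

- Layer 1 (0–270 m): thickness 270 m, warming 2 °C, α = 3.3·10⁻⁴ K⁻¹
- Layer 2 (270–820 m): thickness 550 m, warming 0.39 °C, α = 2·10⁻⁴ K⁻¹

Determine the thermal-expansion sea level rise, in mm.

Δh = 220 mm

270 × 2 × 3.3×10⁻⁴ = 0.17820 m
270–820 m: 550 × 0.39 × 2×10⁻⁴ = 0.04290 m
Δh = 0.17820 + 0.04290 = 0.22110 m ≈ 220 mm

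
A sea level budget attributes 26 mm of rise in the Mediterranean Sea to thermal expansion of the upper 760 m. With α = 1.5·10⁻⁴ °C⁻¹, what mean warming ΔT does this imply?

ΔT = Δh/(αH) = 0.026 / (1.5×10⁻⁴ × 760) ≈ 0.2281 °C

0.228 °C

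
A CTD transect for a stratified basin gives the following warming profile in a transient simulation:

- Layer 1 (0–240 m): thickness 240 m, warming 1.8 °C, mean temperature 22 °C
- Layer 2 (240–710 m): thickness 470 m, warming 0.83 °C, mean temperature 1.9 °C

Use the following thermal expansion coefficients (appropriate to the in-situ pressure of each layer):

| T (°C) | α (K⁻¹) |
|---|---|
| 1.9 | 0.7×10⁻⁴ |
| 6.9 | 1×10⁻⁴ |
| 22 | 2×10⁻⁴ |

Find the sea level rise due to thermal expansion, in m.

Layer 1 at 22 °C → α = 2×10⁻⁴ K⁻¹
Layer 2 at 1.9 °C → α = 0.7×10⁻⁴ K⁻¹
Layer 1: 240 × 1.8 × 2×10⁻⁴ = 0.08640 m
240–710 m: 0.7×10⁻⁴ × 470 × 0.83 = 0.027307 m
Δh = 0.08640 + 0.027307 = 0.113707 m

about 0.11 m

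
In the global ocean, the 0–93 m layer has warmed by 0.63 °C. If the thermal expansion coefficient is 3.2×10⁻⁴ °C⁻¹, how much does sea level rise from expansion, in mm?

Δh = 18.7 mm

Δh = αΔT·H = 3.2×10⁻⁴ × 0.63 × 93 = 0.0187488 m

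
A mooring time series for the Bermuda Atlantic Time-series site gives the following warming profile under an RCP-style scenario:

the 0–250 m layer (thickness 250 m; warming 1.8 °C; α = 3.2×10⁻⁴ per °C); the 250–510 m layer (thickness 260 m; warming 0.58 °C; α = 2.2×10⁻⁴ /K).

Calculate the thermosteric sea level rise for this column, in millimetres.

about 177 mm

1.8 × 3.2×10⁻⁴ × 250 = 0.14400 m
250–510 m: 0.58 × 260 × 2.2×10⁻⁴ = 0.033176 m
Δh = 0.14400 + 0.033176 = 0.177176 m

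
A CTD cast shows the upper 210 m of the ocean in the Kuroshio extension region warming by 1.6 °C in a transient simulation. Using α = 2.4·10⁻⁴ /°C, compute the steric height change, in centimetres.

Δh = αΔT·H = 2.4×10⁻⁴ × 1.6 × 210 = 0.08064 m

Δh ≈ 8.06 cm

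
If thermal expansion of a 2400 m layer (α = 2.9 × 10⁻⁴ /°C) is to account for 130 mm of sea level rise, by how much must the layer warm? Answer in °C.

ΔT = Δh/(αH) = 0.13 / (2.9×10⁻⁴ × 2400) ≈ 0.1868 °C

0.187 °C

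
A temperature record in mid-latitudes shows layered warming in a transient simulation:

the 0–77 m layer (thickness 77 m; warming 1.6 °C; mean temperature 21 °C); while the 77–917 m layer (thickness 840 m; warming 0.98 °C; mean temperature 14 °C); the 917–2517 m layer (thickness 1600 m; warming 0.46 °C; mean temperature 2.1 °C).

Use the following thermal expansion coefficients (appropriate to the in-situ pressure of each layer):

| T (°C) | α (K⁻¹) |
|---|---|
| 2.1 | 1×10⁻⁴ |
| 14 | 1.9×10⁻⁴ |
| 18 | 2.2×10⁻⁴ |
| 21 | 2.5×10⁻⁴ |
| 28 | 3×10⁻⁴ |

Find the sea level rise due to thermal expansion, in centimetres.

Layer 1 at 21 °C → α = 2.5×10⁻⁴ K⁻¹
Layer 2 at 14 °C → α = 1.9×10⁻⁴ K⁻¹
Layer 3 at 2.1 °C → α = 1×10⁻⁴ K⁻¹
0–77 m: 2.5×10⁻⁴ × 1.6 × 77 = 0.03080 m
Layer 2: 840 × 0.98 × 1.9×10⁻⁴ = 0.156408 m
0.46 × 1600 × 1×10⁻⁴ = 0.07360 m
Δh = 0.03080 + 0.156408 + 0.07360 = 0.260808 m

26.1 cm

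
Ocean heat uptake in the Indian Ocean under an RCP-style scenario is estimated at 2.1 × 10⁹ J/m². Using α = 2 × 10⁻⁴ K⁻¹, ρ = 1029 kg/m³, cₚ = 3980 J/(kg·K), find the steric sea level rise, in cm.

Δh = 10.3 cm

Δh = αQ/(ρcₚ) = 2×10⁻⁴ × 2.1×10⁹ / (1029 × 3980) ≈ 0.10255 m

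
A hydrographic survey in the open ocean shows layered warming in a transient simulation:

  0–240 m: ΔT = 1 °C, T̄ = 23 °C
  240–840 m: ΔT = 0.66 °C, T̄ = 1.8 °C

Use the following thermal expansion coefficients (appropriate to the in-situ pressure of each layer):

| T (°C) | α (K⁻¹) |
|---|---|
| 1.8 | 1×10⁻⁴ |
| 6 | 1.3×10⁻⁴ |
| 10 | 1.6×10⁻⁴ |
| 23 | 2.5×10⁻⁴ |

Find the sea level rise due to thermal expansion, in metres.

0.0996 m

Layer 1 at 23 °C → α = 2.5×10⁻⁴ K⁻¹
Layer 2 at 1.8 °C → α = 1×10⁻⁴ K⁻¹
2.5×10⁻⁴ × 240 × 1 = 0.06000 m
240–840 m: 600 × 0.66 × 1×10⁻⁴ = 0.03960 m
Δh = 0.06000 + 0.03960 = 0.09960 m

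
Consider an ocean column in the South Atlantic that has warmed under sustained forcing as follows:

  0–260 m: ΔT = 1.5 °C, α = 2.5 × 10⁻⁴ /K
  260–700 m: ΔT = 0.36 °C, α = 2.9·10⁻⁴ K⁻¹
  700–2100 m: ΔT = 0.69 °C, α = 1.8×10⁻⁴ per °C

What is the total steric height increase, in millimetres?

1.5 × 2.5×10⁻⁴ × 260 = 0.09750 m
260–700 m: 440 × 0.36 × 2.9×10⁻⁴ = 0.045936 m
1.8×10⁻⁴ × 0.69 × 1400 = 0.17388 m
Δh = 0.09750 + 0.045936 + 0.17388 = 0.317316 m

about 317 mm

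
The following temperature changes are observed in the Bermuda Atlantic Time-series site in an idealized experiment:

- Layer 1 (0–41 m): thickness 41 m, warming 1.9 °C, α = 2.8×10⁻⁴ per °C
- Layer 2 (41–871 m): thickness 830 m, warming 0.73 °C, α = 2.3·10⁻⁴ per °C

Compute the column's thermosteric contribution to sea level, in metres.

Layer 1: 41 × 2.8×10⁻⁴ × 1.9 = 0.021812 m
Layer 2: 2.3×10⁻⁴ × 830 × 0.73 = 0.139357 m
Δh = 0.021812 + 0.139357 = 0.161169 m ≈ 0.161 m

Δh = 0.161 m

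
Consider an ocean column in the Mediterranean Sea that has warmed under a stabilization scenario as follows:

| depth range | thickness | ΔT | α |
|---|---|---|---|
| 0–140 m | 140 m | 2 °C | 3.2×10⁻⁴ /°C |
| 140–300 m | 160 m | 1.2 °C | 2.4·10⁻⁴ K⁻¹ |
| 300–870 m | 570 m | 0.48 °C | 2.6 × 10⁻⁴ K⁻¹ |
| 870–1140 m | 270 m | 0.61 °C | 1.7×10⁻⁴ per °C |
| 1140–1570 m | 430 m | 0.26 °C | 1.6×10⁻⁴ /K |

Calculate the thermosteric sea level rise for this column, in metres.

about 0.25 m

Layer 1: 140 × 3.2×10⁻⁴ × 2 = 0.08960 m
140–300 m: 2.4×10⁻⁴ × 160 × 1.2 = 0.04608 m
0.48 × 2.6×10⁻⁴ × 570 = 0.071136 m
0.61 × 270 × 1.7×10⁻⁴ = 0.027999 m
1140–1570 m: 1.6×10⁻⁴ × 0.26 × 430 = 0.017888 m
Δh = 0.08960 + 0.04608 + 0.071136 + 0.027999 + 0.017888 = 0.252703 m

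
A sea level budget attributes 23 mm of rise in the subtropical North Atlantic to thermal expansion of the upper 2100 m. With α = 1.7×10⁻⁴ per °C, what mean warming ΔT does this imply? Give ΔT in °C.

ΔT = Δh/(αH) = 0.023 / (1.7×10⁻⁴ × 2100) ≈ 0.06443 °C

about 0.0644 °C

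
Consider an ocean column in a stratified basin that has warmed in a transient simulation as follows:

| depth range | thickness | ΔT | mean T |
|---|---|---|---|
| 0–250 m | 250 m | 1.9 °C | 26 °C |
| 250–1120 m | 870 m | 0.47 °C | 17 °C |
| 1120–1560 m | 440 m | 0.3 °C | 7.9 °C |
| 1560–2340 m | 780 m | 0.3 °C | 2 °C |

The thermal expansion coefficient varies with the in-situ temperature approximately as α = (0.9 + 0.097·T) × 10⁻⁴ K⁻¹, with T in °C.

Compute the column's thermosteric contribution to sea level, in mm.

Layer 1: α = (0.9 + 0.097×26)×10⁻⁴ = 3.422×10⁻⁴ K⁻¹
Layer 2: α = (0.9 + 0.097×17)×10⁻⁴ = 2.549×10⁻⁴ K⁻¹
Layer 3: α = (0.9 + 0.097×7.9)×10⁻⁴ = 1.6663×10⁻⁴ K⁻¹
Layer 4: α = (0.9 + 0.097×2)×10⁻⁴ = 1.094×10⁻⁴ K⁻¹
1.9 × 250 × 3.422×10⁻⁴ = 0.162545 m
250–1120 m: 2.549×10⁻⁴ × 0.47 × 870 = 0.10422861 m
Layer 3: 0.3 × 1.6663×10⁻⁴ × 440 = 0.02199516 m
Layer 4: 780 × 1.094×10⁻⁴ × 0.3 = 0.0255996 m
Δh = 0.162545 + 0.10422861 + 0.02199516 + 0.0255996 = 0.31436837 m

Δh ≈ 310 mm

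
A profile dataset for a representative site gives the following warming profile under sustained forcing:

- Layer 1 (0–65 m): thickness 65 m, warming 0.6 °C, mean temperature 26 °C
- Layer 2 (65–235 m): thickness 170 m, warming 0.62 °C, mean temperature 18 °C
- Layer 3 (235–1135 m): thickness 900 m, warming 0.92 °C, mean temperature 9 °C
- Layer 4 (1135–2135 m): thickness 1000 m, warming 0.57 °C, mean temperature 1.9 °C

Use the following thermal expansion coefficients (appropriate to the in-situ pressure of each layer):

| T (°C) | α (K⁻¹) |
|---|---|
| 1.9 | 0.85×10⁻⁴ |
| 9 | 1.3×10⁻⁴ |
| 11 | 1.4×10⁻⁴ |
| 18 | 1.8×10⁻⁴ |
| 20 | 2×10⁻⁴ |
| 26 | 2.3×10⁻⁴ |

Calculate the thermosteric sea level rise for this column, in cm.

Δh ≈ 18.4 cm

Layer 1 at 26 °C → α = 2.3×10⁻⁴ K⁻¹
Layer 2 at 18 °C → α = 1.8×10⁻⁴ K⁻¹
Layer 3 at 9 °C → α = 1.3×10⁻⁴ K⁻¹
Layer 4 at 1.9 °C → α = 0.85×10⁻⁴ K⁻¹
0.6 × 65 × 2.3×10⁻⁴ = 0.00897 m
65–235 m: 1.8×10⁻⁴ × 170 × 0.62 = 0.018972 m
235–1135 m: 900 × 1.3×10⁻⁴ × 0.92 = 0.10764 m
1135–2135 m: 1000 × 0.57 × 0.85×10⁻⁴ = 0.04845 m
Δh = 0.00897 + 0.018972 + 0.10764 + 0.04845 = 0.184032 m ≈ 18.4 cm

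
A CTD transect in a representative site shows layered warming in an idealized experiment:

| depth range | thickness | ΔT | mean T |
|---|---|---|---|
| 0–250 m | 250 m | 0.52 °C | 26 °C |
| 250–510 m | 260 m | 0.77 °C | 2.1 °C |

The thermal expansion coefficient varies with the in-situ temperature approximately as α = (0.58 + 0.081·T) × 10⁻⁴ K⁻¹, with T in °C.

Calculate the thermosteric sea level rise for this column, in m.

Δh = 0.0499 m

Layer 1: α = (0.58 + 0.081×26)×10⁻⁴ = 2.686×10⁻⁴ K⁻¹
Layer 2: α = (0.58 + 0.081×2.1)×10⁻⁴ = 0.7501×10⁻⁴ K⁻¹
Layer 1: 0.52 × 250 × 2.686×10⁻⁴ = 0.034918 m
250–510 m: 260 × 0.77 × 0.7501×10⁻⁴ = 0.015017002 m
Δh = 0.034918 + 0.015017002 = 0.049935002 m ≈ 0.0499 m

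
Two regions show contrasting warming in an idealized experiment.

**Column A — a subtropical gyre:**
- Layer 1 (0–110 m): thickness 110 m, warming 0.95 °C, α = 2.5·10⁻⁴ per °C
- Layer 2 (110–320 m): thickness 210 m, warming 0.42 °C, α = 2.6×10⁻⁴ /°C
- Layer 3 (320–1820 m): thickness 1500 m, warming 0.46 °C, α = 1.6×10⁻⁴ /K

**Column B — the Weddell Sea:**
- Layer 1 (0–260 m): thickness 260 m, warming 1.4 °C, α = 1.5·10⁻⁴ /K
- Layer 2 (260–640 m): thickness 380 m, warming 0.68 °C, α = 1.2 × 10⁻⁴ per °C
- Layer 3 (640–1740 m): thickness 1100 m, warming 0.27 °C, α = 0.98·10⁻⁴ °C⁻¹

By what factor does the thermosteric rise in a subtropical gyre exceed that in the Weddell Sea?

a factor of 1.4

A 0–110 m: 110 × 0.95 × 2.5×10⁻⁴ = 0.026125 m
A 0.42 × 2.6×10⁻⁴ × 210 = 0.022932 m
A 1.6×10⁻⁴ × 0.46 × 1500 = 0.11040 m
A total: 0.159457 m
B Layer 1: 1.5×10⁻⁴ × 1.4 × 260 = 0.05460 m
B 1.2×10⁻⁴ × 380 × 0.68 = 0.031008 m
B Layer 3: 0.27 × 1100 × 0.98×10⁻⁴ = 0.029106 m
B total: 0.114714 m
Ratio: 0.159457 / 0.114714 ≈ 1.390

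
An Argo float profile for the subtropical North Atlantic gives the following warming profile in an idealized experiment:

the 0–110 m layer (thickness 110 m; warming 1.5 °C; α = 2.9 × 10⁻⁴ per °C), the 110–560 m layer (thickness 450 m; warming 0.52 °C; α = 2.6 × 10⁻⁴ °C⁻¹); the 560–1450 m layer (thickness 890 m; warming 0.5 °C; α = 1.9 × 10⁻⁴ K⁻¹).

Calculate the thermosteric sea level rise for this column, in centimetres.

about 19 cm

1.5 × 2.9×10⁻⁴ × 110 = 0.04785 m
110–560 m: 450 × 0.52 × 2.6×10⁻⁴ = 0.06084 m
Layer 3: 890 × 0.5 × 1.9×10⁻⁴ = 0.08455 m
Δh = 0.04785 + 0.06084 + 0.08455 = 0.19324 m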